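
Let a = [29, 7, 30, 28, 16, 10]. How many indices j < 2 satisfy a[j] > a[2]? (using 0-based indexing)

The element at index 2 is 30.
Elements before it: 29, 7
None of them are larger than 30.

0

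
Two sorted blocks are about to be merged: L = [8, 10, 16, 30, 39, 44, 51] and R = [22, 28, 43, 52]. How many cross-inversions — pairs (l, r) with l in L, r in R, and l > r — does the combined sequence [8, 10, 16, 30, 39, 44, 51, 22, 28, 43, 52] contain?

For each element r of the right run, count left-run elements greater than r:
r = 22: 30, 39, 44, 51 → 4
r = 28: 30, 39, 44, 51 → 4
r = 43: 44, 51 → 2
r = 52: none → 0
Cross-inversions: 4 + 4 + 2 + 0 = 10

10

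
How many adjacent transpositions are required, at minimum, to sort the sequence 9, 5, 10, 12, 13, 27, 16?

Each adjacent swap fixes exactly one inversion, so the minimum swap count equals the number of inversions.
Count inversions — for each element, later elements that are smaller:
9: 5 → 1
5: none → 0
10: none → 0
12: none → 0
13: none → 0
27: 16 → 1
16: none → 0
Total inversions: 1 + 0 + 0 + 0 + 0 + 1 + 0 = 2

2 adjacent swaps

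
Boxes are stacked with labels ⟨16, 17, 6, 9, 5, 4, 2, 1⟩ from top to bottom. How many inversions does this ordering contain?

26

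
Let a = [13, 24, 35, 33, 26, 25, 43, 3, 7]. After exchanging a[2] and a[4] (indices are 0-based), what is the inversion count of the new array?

Positions 2 and 4 hold 35 and 26; after swapping, the array is [13, 24, 26, 33, 35, 25, 43, 3, 7].
Element-by-element contributions:
13: 2
24: 2
26: 3
33: 3
35: 3
25: 2
43: 2
3: 0
7: 0
Sum: 2 + 2 + 3 + 3 + 3 + 2 + 2 + 0 + 0 = 17

17 inversions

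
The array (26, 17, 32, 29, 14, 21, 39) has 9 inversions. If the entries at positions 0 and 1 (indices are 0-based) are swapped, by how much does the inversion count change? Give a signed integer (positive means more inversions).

-1

Positions 0 and 1 hold 26 and 17; after swapping, the array is [17, 26, 32, 29, 14, 21, 39].
For each element, count later entries that are smaller:
17 → 14 → 1
26 → 14, 21 → 2
32 → 29, 14, 21 → 3
29 → 14, 21 → 2
14 → none → 0
21 → none → 0
39 → none → 0
Sum: 1 + 2 + 3 + 2 + 0 + 0 + 0 = 8
Change: 8 − 9 = -1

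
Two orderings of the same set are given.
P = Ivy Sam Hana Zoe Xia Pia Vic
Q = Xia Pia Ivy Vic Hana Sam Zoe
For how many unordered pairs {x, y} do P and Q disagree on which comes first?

Assign each item its position (1..7) in the first ordering, then rewrite the second ordering as that position sequence:
positions: Ivy→1, Sam→2, Hana→3, Zoe→4, Xia→5, Pia→6, Vic→7
second ordering as positions: [5, 6, 1, 7, 3, 2, 4]
Discordant pairs = inversions in this position sequence.
5: 1, 3, 2, 4 → 4
6: 1, 3, 2, 4 → 4
1: 0
7: 3, 2, 4 → 3
3: 2 → 1
2: 0
4: 0
Total: 4 + 4 + 0 + 3 + 1 + 0 + 0 = 12

12 disagreeing pairs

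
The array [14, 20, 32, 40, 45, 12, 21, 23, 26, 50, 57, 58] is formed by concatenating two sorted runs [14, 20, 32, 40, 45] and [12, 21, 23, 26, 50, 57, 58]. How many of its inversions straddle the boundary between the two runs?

14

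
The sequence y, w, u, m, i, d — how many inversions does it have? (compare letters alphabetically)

For each element, count later entries that are smaller:
y: 5
w: 4
u: 3
m: 2
i: 1
d: 0
Sum: 5 + 4 + 3 + 2 + 1 + 0 = 15

15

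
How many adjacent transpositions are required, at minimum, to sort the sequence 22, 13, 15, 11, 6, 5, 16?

15 swaps

Each adjacent swap fixes exactly one inversion, so the minimum swap count equals the number of inversions.
Count inversions — for each element, later elements that are smaller:
22: 13, 15, 11, 6, 5, 16 → 6
13: 11, 6, 5 → 3
15: 11, 6, 5 → 3
11: 6, 5 → 2
6: 5 → 1
5: none → 0
16: none → 0
Total inversions: 6 + 3 + 3 + 2 + 1 + 0 + 0 = 15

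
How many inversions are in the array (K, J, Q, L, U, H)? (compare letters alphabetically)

Element-by-element contributions:
K: 2
J: 1
Q: 2
L: 1
U: 1
H: 0
Sum: 2 + 1 + 2 + 1 + 1 + 0 = 7

7 inversions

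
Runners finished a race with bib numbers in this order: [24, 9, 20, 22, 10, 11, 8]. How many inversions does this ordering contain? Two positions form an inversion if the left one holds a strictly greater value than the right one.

15

For each element, count later entries that are smaller:
24 → 9, 20, 22, 10, 11, 8 → 6
9 → 8 → 1
20 → 10, 11, 8 → 3
22 → 10, 11, 8 → 3
10 → 8 → 1
11 → 8 → 1
8 → none → 0
Sum: 6 + 1 + 3 + 3 + 1 + 1 + 0 = 15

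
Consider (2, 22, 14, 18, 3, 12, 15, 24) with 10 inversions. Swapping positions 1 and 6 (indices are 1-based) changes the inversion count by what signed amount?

+3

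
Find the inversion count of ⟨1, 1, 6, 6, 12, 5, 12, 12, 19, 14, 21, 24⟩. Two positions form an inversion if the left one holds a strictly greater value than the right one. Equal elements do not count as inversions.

There are 4 inversions.

For each element, count later entries that are smaller:
1 → none → 0
1 → none → 0
6 → 5 → 1
6 → 5 → 1
12 → 5 → 1
5 → none → 0
12 → none → 0
12 → none → 0
19 → 14 → 1
14 → none → 0
21 → none → 0
24 → none → 0
Sum: 0 + 0 + 1 + 1 + 1 + 0 + 0 + 0 + 1 + 0 + 0 + 0 = 4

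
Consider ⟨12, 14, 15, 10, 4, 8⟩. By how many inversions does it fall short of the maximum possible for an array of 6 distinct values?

Maximum inversions for 6 distinct elements is C(6, 2) = 6·5/2 = 15.
Current inversions — for each element, count later smaller elements:
12: 3
14: 3
15: 3
10: 2
4: 0
8: 0
Current total: 3 + 3 + 3 + 2 + 0 + 0 = 11
Shortfall: 15 − 11 = 4

4 inversions short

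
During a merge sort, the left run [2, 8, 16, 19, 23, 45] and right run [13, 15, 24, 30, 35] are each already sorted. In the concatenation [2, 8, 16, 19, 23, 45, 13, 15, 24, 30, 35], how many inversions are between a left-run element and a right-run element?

11

Count, for every r in R, how many entries of L exceed r:
r = 13: 16, 19, 23, 45 → 4
r = 15: 16, 19, 23, 45 → 4
r = 24: 45 → 1
r = 30: 45 → 1
r = 35: 45 → 1
Cross-inversions: 4 + 4 + 1 + 1 + 1 = 11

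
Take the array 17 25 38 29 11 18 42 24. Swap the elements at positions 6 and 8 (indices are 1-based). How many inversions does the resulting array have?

13 inversions

Positions 6 and 8 hold 18 and 24; after swapping, the array is [17, 25, 38, 29, 11, 24, 42, 18].
For each element, count later entries that are smaller:
17 → 11 → 1
25 → 11, 24, 18 → 3
38 → 29, 11, 24, 18 → 4
29 → 11, 24, 18 → 3
11 → none → 0
24 → 18 → 1
42 → 18 → 1
18 → none → 0
Sum: 1 + 3 + 4 + 3 + 0 + 1 + 1 + 0 = 13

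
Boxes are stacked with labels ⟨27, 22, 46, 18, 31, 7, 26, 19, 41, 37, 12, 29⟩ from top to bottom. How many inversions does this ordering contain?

Count, for each position, how many later elements it exceeds:
27 → 22, 18, 7, 26, 19, 12 → 6
22 → 18, 7, 19, 12 → 4
46 → 18, 31, 7, 26, 19, 41, 37, 12, 29 → 9
18 → 7, 12 → 2
31 → 7, 26, 19, 12, 29 → 5
7 → none → 0
26 → 19, 12 → 2
19 → 12 → 1
41 → 37, 12, 29 → 3
37 → 12, 29 → 2
12 → none → 0
29 → none → 0
Sum: 6 + 4 + 9 + 2 + 5 + 0 + 2 + 1 + 3 + 2 + 0 + 0 = 34

34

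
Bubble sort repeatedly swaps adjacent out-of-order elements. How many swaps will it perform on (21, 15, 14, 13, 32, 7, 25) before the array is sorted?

12

Minimum adjacent swaps = number of inversions (each swap of adjacent out-of-order elements removes one inversion and no swap can remove more).
Count inversions — for each element, later elements that are smaller:
21: 15, 14, 13, 7 → 4
15: 14, 13, 7 → 3
14: 13, 7 → 2
13: 7 → 1
32: 7, 25 → 2
7: none → 0
25: none → 0
Total inversions: 4 + 3 + 2 + 1 + 2 + 0 + 0 = 12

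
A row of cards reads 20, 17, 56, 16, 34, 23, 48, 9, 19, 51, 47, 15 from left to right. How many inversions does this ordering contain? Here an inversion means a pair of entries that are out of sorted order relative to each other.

Element-by-element contributions:
20 → 17, 16, 9, 19, 15 → 5
17 → 16, 9, 15 → 3
56 → 16, 34, 23, 48, 9, 19, 51, 47, 15 → 9
16 → 9, 15 → 2
34 → 23, 9, 19, 15 → 4
23 → 9, 19, 15 → 3
48 → 9, 19, 47, 15 → 4
9 → none → 0
19 → 15 → 1
51 → 47, 15 → 2
47 → 15 → 1
15 → none → 0
Sum: 5 + 3 + 9 + 2 + 4 + 3 + 4 + 0 + 1 + 2 + 1 + 0 = 34

Out-of-order pairs: 34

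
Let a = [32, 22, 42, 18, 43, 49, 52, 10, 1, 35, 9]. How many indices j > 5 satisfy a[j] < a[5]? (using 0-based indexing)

4 such elements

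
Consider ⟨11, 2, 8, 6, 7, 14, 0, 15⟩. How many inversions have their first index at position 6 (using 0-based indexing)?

The element at index 6 is 0.
Elements after it: 15
None of them are smaller than 0.

0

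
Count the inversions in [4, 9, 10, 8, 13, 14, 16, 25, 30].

2

Element-by-element contributions:
4 → none → 0
9 → 8 → 1
10 → 8 → 1
8 → none → 0
13 → none → 0
14 → none → 0
16 → none → 0
25 → none → 0
30 → none → 0
Sum: 0 + 1 + 1 + 0 + 0 + 0 + 0 + 0 + 0 = 2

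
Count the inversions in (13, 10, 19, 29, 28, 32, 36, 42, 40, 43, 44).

Count, for each position, how many later elements it exceeds:
13 → 10 → 1
10 → none → 0
19 → none → 0
29 → 28 → 1
28 → none → 0
32 → none → 0
36 → none → 0
42 → 40 → 1
40 → none → 0
43 → none → 0
44 → none → 0
Sum: 1 + 0 + 0 + 1 + 0 + 0 + 0 + 1 + 0 + 0 + 0 = 3

Inversions: 3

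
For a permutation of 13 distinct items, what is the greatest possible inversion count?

Inversions: 78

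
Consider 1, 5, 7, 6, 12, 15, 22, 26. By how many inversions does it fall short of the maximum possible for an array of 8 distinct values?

Maximum inversions for 8 distinct elements is C(8, 2) = 8·7/2 = 28.
Current inversions — for each element, count later smaller elements:
1: 0
5: 0
7: 1
6: 0
12: 0
15: 0
22: 0
26: 0
Current total: 0 + 0 + 1 + 0 + 0 + 0 + 0 + 0 = 1
Shortfall: 28 − 1 = 27

27 inversions short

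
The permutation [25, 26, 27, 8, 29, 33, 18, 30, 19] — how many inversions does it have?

Count, for each position, how many later elements it exceeds:
25: 3
26: 3
27: 3
8: 0
29: 2
33: 3
18: 0
30: 1
19: 0
Sum: 3 + 3 + 3 + 0 + 2 + 3 + 0 + 1 + 0 = 15

15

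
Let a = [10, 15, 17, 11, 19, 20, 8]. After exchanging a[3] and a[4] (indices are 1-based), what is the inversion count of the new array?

There are 7 inversions.

Positions 3 and 4 hold 17 and 11; after swapping, the array is [10, 15, 11, 17, 19, 20, 8].
Element-by-element contributions:
10: 1
15: 2
11: 1
17: 1
19: 1
20: 1
8: 0
Sum: 1 + 2 + 1 + 1 + 1 + 1 + 0 = 7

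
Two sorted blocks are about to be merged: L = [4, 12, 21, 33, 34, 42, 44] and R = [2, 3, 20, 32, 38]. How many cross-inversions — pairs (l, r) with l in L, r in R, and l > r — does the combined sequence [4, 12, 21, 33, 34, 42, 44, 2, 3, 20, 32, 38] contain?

For each element r of the right run, count left-run elements greater than r:
r = 2: 4, 12, 21, 33, 34, 42, 44 → 7
r = 3: 4, 12, 21, 33, 34, 42, 44 → 7
r = 20: 21, 33, 34, 42, 44 → 5
r = 32: 33, 34, 42, 44 → 4
r = 38: 42, 44 → 2
Cross-inversions: 7 + 7 + 5 + 4 + 2 = 25

25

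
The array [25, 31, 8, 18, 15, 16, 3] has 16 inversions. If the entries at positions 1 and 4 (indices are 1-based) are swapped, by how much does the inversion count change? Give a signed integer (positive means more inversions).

-1

Positions 1 and 4 hold 25 and 18; after swapping, the array is [18, 31, 8, 25, 15, 16, 3].
For each element, count later entries that are smaller:
18: 4
31: 5
8: 1
25: 3
15: 1
16: 1
3: 0
Sum: 4 + 5 + 1 + 3 + 1 + 1 + 0 = 15
Change: 15 − 16 = -1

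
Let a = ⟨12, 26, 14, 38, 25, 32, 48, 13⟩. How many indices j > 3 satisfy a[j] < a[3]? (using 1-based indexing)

The element at index 3 is 14.
Elements after it: 38, 25, 32, 48, 13
Those smaller than 14: 13

1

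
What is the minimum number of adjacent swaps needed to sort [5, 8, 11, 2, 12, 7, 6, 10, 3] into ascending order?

Minimum adjacent swaps = number of inversions (each swap of adjacent out-of-order elements removes one inversion and no swap can remove more).
Count inversions — for each element, later elements that are smaller:
5: 2, 3 → 2
8: 2, 7, 6, 3 → 4
11: 2, 7, 6, 10, 3 → 5
2: none → 0
12: 7, 6, 10, 3 → 4
7: 6, 3 → 2
6: 3 → 1
10: 3 → 1
3: none → 0
Total inversions: 2 + 4 + 5 + 0 + 4 + 2 + 1 + 1 + 0 = 19

19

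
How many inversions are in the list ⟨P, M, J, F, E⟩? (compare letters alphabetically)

10

Out-of-order index pairs (1-indexed):
(1,2): P > M
(1,3): P > J
(1,4): P > F
(1,5): P > E
(2,3): M > J
(2,4): M > F
(2,5): M > E
(3,4): J > F
(3,5): J > E
(4,5): F > E
That's 10 pairs.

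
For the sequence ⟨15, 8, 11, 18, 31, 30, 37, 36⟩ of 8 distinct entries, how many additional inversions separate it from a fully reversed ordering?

24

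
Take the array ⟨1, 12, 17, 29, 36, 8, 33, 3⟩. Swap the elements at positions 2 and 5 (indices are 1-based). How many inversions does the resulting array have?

Inversions: 16

Positions 2 and 5 hold 12 and 36; after swapping, the array is [1, 36, 17, 29, 12, 8, 33, 3].
Element-by-element contributions:
1 → none → 0
36 → 17, 29, 12, 8, 33, 3 → 6
17 → 12, 8, 3 → 3
29 → 12, 8, 3 → 3
12 → 8, 3 → 2
8 → 3 → 1
33 → 3 → 1
3 → none → 0
Sum: 0 + 6 + 3 + 3 + 2 + 1 + 1 + 0 = 16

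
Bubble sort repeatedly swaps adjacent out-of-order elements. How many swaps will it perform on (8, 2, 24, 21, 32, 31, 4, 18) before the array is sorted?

The minimum number of adjacent swaps to sort an array equals its inversion count, since every such swap removes exactly one inversion.
Count inversions — for each element, later elements that are smaller:
8: 2, 4 → 2
2: none → 0
24: 21, 4, 18 → 3
21: 4, 18 → 2
32: 31, 4, 18 → 3
31: 4, 18 → 2
4: none → 0
18: none → 0
Total inversions: 2 + 0 + 3 + 2 + 3 + 2 + 0 + 0 = 12

12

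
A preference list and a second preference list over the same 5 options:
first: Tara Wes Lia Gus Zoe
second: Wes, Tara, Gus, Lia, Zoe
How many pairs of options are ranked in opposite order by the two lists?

Assign each item its position (1..5) in the first ordering, then rewrite the second ordering as that position sequence:
positions: Tara→1, Wes→2, Lia→3, Gus→4, Zoe→5
second ordering as positions: [2, 1, 4, 3, 5]
Discordant pairs = inversions in this position sequence.
2: 1 → 1
1: 0
4: 3 → 1
3: 0
5: 0
Total: 1 + 0 + 1 + 0 + 0 = 2

2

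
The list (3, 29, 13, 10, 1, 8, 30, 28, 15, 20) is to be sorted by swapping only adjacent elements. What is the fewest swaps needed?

Swaps: 18

Each adjacent swap fixes exactly one inversion, so the minimum swap count equals the number of inversions.
Count inversions — for each element, later elements that are smaller:
3: 1 → 1
29: 13, 10, 1, 8, 28, 15, 20 → 7
13: 10, 1, 8 → 3
10: 1, 8 → 2
1: none → 0
8: none → 0
30: 28, 15, 20 → 3
28: 15, 20 → 2
15: none → 0
20: none → 0
Total inversions: 1 + 7 + 3 + 2 + 0 + 0 + 3 + 2 + 0 + 0 = 18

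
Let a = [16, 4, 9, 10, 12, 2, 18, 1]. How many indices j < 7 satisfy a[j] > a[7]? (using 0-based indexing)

7

The element at index 7 is 1.
Elements before it: 16, 4, 9, 10, 12, 2, 18
Those larger than 1: 16, 4, 9, 10, 12, 2, 18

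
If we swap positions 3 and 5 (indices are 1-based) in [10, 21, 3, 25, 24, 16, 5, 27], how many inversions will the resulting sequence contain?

12

Positions 3 and 5 hold 3 and 24; after swapping, the array is [10, 21, 24, 25, 3, 16, 5, 27].
Count, for each position, how many later elements it exceeds:
10 → 3, 5 → 2
21 → 3, 16, 5 → 3
24 → 3, 16, 5 → 3
25 → 3, 16, 5 → 3
3 → none → 0
16 → 5 → 1
5 → none → 0
27 → none → 0
Sum: 2 + 3 + 3 + 3 + 0 + 1 + 0 + 0 = 12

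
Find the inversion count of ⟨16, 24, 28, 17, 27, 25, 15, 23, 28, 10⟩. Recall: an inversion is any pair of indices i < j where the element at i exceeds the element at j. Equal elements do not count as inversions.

24 out-of-order pairs

For each element, count later entries that are smaller:
16 → 15, 10 → 2
24 → 17, 15, 23, 10 → 4
28 → 17, 27, 25, 15, 23, 10 → 6
17 → 15, 10 → 2
27 → 25, 15, 23, 10 → 4
25 → 15, 23, 10 → 3
15 → 10 → 1
23 → 10 → 1
28 → 10 → 1
10 → none → 0
Sum: 2 + 4 + 6 + 2 + 4 + 3 + 1 + 1 + 1 + 0 = 24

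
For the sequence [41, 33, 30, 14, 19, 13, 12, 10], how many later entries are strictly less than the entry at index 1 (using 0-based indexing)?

The element at index 1 is 33.
Elements after it: 30, 14, 19, 13, 12, 10
Those smaller than 33: 30, 14, 19, 13, 12, 10

6 such elements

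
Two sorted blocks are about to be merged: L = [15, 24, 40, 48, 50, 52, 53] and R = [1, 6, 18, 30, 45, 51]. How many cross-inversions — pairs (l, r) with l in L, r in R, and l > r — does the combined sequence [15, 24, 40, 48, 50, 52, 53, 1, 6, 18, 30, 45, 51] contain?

31 cross-inversions

Count, for every r in R, how many entries of L exceed r:
r = 1: 15, 24, 40, 48, 50, 52, 53 → 7
r = 6: 15, 24, 40, 48, 50, 52, 53 → 7
r = 18: 24, 40, 48, 50, 52, 53 → 6
r = 30: 40, 48, 50, 52, 53 → 5
r = 45: 48, 50, 52, 53 → 4
r = 51: 52, 53 → 2
Cross-inversions: 7 + 7 + 6 + 5 + 4 + 2 = 31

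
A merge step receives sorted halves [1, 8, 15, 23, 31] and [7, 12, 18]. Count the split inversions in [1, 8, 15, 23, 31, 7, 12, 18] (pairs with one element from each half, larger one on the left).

For each element r of the right run, count left-run elements greater than r:
r = 7: 8, 15, 23, 31 → 4
r = 12: 15, 23, 31 → 3
r = 18: 23, 31 → 2
Cross-inversions: 4 + 3 + 2 = 9

Split inversions: 9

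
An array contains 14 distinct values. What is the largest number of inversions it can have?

A reversed (strictly descending) arrangement makes every pair an inversion, giving C(14, 2) inversions.
C(14, 2) = 14·13/2 = 91

91 inversions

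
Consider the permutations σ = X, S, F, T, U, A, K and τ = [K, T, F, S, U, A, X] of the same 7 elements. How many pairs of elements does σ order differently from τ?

Assign each item its position (1..7) in the first ordering, then rewrite the second ordering as that position sequence:
positions: X→1, S→2, F→3, T→4, U→5, A→6, K→7
second ordering as positions: [7, 4, 3, 2, 5, 6, 1]
Discordant pairs = inversions in this position sequence.
7: 4, 3, 2, 5, 6, 1 → 6
4: 3, 2, 1 → 3
3: 2, 1 → 2
2: 1 → 1
5: 1 → 1
6: 1 → 1
1: 0
Total: 6 + 3 + 2 + 1 + 1 + 1 + 0 = 14

14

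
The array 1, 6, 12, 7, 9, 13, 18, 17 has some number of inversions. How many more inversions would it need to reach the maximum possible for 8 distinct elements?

25 inversions short

Maximum inversions for 8 distinct elements is C(8, 2) = 8·7/2 = 28.
Current inversions — for each element, count later smaller elements:
1: 0
6: 0
12: 2
7: 0
9: 0
13: 0
18: 1
17: 0
Current total: 0 + 0 + 2 + 0 + 0 + 0 + 1 + 0 = 3
Shortfall: 28 − 3 = 25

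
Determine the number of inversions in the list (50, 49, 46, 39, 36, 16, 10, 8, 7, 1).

45

Sweep left to right; for each value list the smaller values that follow it:
50 → 49, 46, 39, 36, 16, 10, 8, 7, 1 → 9
49 → 46, 39, 36, 16, 10, 8, 7, 1 → 8
46 → 39, 36, 16, 10, 8, 7, 1 → 7
39 → 36, 16, 10, 8, 7, 1 → 6
36 → 16, 10, 8, 7, 1 → 5
16 → 10, 8, 7, 1 → 4
10 → 8, 7, 1 → 3
8 → 7, 1 → 2
7 → 1 → 1
1 → none → 0
Sum: 9 + 8 + 7 + 6 + 5 + 4 + 3 + 2 + 1 + 0 = 45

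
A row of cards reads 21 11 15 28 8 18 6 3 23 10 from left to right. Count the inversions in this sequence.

Count, for each position, how many later elements it exceeds:
21: 7
11: 4
15: 4
28: 6
8: 2
18: 3
6: 1
3: 0
23: 1
10: 0
Sum: 7 + 4 + 4 + 6 + 2 + 3 + 1 + 0 + 1 + 0 = 28

28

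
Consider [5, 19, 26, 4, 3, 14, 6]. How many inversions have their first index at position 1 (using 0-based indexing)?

4

The element at index 1 is 19.
Elements after it: 26, 4, 3, 14, 6
Those smaller than 19: 4, 3, 14, 6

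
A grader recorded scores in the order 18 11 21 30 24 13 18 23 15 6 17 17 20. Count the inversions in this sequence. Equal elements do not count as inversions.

For each element, count later entries that are smaller:
18: 6
11: 1
21: 7
30: 9
24: 8
13: 1
18: 4
23: 5
15: 1
6: 0
17: 0
17: 0
20: 0
Sum: 6 + 1 + 7 + 9 + 8 + 1 + 4 + 5 + 1 + 0 + 0 + 0 + 0 = 42

42 inversions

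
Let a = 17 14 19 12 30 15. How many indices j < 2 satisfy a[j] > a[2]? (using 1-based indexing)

The element at index 2 is 14.
Elements before it: 17
Those larger than 14: 17

1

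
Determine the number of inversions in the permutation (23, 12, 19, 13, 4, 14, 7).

For each element, count later entries that are smaller:
23 → 12, 19, 13, 4, 14, 7 → 6
12 → 4, 7 → 2
19 → 13, 4, 14, 7 → 4
13 → 4, 7 → 2
4 → none → 0
14 → 7 → 1
7 → none → 0
Sum: 6 + 2 + 4 + 2 + 0 + 1 + 0 = 15

15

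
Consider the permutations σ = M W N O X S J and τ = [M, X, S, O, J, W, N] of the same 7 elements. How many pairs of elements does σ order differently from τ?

Assign each item its position (1..7) in the first ordering, then rewrite the second ordering as that position sequence:
positions: M→1, W→2, N→3, O→4, X→5, S→6, J→7
second ordering as positions: [1, 5, 6, 4, 7, 2, 3]
Discordant pairs = inversions in this position sequence.
1: 0
5: 4, 2, 3 → 3
6: 4, 2, 3 → 3
4: 2, 3 → 2
7: 2, 3 → 2
2: 0
3: 0
Total: 0 + 3 + 3 + 2 + 2 + 0 + 0 = 10

10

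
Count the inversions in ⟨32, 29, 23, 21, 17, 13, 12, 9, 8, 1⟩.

For each element, count later entries that are smaller:
32: 9
29: 8
23: 7
21: 6
17: 5
13: 4
12: 3
9: 2
8: 1
1: 0
Sum: 9 + 8 + 7 + 6 + 5 + 4 + 3 + 2 + 1 + 0 = 45

45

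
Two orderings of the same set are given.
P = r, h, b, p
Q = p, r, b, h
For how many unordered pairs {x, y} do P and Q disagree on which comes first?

4 disagreeing pairs

Assign each item its position (1..4) in the first ordering, then rewrite the second ordering as that position sequence:
positions: r→1, h→2, b→3, p→4
second ordering as positions: [4, 1, 3, 2]
Discordant pairs = inversions in this position sequence.
4: 1, 3, 2 → 3
1: 0
3: 2 → 1
2: 0
Total: 3 + 0 + 1 + 0 = 4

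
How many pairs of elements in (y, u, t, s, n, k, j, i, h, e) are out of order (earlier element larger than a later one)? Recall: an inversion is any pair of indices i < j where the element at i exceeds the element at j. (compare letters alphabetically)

Element-by-element contributions:
y → u, t, s, n, k, j, i, h, e → 9
u → t, s, n, k, j, i, h, e → 8
t → s, n, k, j, i, h, e → 7
s → n, k, j, i, h, e → 6
n → k, j, i, h, e → 5
k → j, i, h, e → 4
j → i, h, e → 3
i → h, e → 2
h → e → 1
e → none → 0
Sum: 9 + 8 + 7 + 6 + 5 + 4 + 3 + 2 + 1 + 0 = 45

Out-of-order pairs: 45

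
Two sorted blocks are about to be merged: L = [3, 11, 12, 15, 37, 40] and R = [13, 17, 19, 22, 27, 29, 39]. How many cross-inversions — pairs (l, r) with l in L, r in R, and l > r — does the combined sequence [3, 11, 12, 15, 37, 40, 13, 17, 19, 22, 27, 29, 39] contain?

Take each right-half value and tally the left-half values above it:
r = 13: 15, 37, 40 → 3
r = 17: 37, 40 → 2
r = 19: 37, 40 → 2
r = 22: 37, 40 → 2
r = 27: 37, 40 → 2
r = 29: 37, 40 → 2
r = 39: 40 → 1
Cross-inversions: 3 + 2 + 2 + 2 + 2 + 2 + 1 = 14

14 cross-inversions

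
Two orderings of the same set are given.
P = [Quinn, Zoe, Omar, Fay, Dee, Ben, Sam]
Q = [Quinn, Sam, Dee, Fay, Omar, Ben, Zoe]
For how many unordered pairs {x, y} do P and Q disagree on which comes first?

Assign each item its position (1..7) in the first ordering, then rewrite the second ordering as that position sequence:
positions: Quinn→1, Zoe→2, Omar→3, Fay→4, Dee→5, Ben→6, Sam→7
second ordering as positions: [1, 7, 5, 4, 3, 6, 2]
Discordant pairs = inversions in this position sequence.
1: 0
7: 5, 4, 3, 6, 2 → 5
5: 4, 3, 2 → 3
4: 3, 2 → 2
3: 2 → 1
6: 2 → 1
2: 0
Total: 0 + 5 + 3 + 2 + 1 + 1 + 0 = 12

12 disagreeing pairs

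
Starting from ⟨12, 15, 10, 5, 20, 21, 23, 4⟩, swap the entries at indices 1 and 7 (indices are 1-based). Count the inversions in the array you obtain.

Positions 1 and 7 hold 12 and 23; after swapping, the array is [23, 15, 10, 5, 20, 21, 12, 4].
Element-by-element contributions:
23 → 15, 10, 5, 20, 21, 12, 4 → 7
15 → 10, 5, 12, 4 → 4
10 → 5, 4 → 2
5 → 4 → 1
20 → 12, 4 → 2
21 → 12, 4 → 2
12 → 4 → 1
4 → none → 0
Sum: 7 + 4 + 2 + 1 + 2 + 2 + 1 + 0 = 19

There are 19 inversions.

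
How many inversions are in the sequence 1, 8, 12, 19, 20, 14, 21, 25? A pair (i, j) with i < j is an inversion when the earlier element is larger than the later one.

For each element, count later entries that are smaller:
1: 0
8: 0
12: 0
19: 1
20: 1
14: 0
21: 0
25: 0
Sum: 0 + 0 + 0 + 1 + 1 + 0 + 0 + 0 = 2

2 inversions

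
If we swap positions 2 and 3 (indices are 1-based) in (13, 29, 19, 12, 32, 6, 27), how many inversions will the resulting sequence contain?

Positions 2 and 3 hold 29 and 19; after swapping, the array is [13, 19, 29, 12, 32, 6, 27].
Sweep left to right; for each value list the smaller values that follow it:
13: 2
19: 2
29: 3
12: 1
32: 2
6: 0
27: 0
Sum: 2 + 2 + 3 + 1 + 2 + 0 + 0 = 10

10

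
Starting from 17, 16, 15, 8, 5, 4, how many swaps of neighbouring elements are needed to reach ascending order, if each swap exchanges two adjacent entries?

15

Minimum adjacent swaps = number of inversions (each swap of adjacent out-of-order elements removes one inversion and no swap can remove more).
Count inversions — for each element, later elements that are smaller:
17: 16, 15, 8, 5, 4 → 5
16: 15, 8, 5, 4 → 4
15: 8, 5, 4 → 3
8: 5, 4 → 2
5: 4 → 1
4: none → 0
Total inversions: 5 + 4 + 3 + 2 + 1 + 0 = 15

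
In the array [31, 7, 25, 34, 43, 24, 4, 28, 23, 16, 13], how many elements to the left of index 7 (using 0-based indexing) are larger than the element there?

The element at index 7 is 28.
Elements before it: 31, 7, 25, 34, 43, 24, 4
Those larger than 28: 31, 34, 43

3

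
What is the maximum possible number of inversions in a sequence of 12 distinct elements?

66

A reversed (strictly descending) arrangement makes every pair an inversion, giving C(12, 2) inversions.
C(12, 2) = 12·11/2 = 66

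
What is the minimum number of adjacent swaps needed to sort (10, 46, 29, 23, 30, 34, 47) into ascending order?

5 swaps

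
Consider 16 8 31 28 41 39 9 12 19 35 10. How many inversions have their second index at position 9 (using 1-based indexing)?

4 such elements

The element at index 9 is 19.
Elements before it: 16, 8, 31, 28, 41, 39, 9, 12
Those larger than 19: 31, 28, 41, 39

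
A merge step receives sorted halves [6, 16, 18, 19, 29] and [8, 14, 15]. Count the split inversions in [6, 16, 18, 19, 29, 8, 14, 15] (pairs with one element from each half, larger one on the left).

Count, for every r in R, how many entries of L exceed r:
r = 8: 16, 18, 19, 29 → 4
r = 14: 16, 18, 19, 29 → 4
r = 15: 16, 18, 19, 29 → 4
Cross-inversions: 4 + 4 + 4 = 12

12 cross-inversions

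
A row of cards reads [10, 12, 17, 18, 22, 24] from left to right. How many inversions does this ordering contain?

Listing every pair i<j with a[i]>a[j] (using 0-based positions):
(none)
That's 0 pairs.

0 inversions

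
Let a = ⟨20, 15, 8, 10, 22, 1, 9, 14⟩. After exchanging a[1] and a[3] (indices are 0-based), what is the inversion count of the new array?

Positions 1 and 3 hold 15 and 10; after swapping, the array is [20, 10, 8, 15, 22, 1, 9, 14].
For each element, count later entries that are smaller:
20: 6
10: 3
8: 1
15: 3
22: 3
1: 0
9: 0
14: 0
Sum: 6 + 3 + 1 + 3 + 3 + 0 + 0 + 0 = 16

Inversions: 16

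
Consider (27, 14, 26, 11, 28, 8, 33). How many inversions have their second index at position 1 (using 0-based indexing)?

1 such element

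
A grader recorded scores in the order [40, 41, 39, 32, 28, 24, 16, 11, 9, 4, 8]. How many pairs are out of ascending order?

53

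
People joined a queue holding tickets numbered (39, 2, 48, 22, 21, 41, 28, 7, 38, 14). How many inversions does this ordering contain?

Element-by-element contributions:
39: 7
2: 0
48: 7
22: 3
21: 2
41: 4
28: 2
7: 0
38: 1
14: 0
Sum: 7 + 0 + 7 + 3 + 2 + 4 + 2 + 0 + 1 + 0 = 26

Inversions: 26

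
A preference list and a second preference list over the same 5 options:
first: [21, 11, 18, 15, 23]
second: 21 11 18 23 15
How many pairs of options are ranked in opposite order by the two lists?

1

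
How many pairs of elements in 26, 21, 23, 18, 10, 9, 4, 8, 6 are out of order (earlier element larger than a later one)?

Sweep left to right; for each value list the smaller values that follow it:
26: 8
21: 6
23: 6
18: 5
10: 4
9: 3
4: 0
8: 1
6: 0
Sum: 8 + 6 + 6 + 5 + 4 + 3 + 0 + 1 + 0 = 33

Inversions: 33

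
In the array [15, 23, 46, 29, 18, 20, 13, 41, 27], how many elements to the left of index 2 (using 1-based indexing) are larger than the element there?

0 such elements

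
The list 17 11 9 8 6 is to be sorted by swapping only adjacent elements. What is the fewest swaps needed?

There are 10 swaps.

Minimum adjacent swaps = number of inversions (each swap of adjacent out-of-order elements removes one inversion and no swap can remove more).
Count inversions — for each element, later elements that are smaller:
17: 11, 9, 8, 6 → 4
11: 9, 8, 6 → 3
9: 8, 6 → 2
8: 6 → 1
6: none → 0
Total inversions: 4 + 3 + 2 + 1 + 0 = 10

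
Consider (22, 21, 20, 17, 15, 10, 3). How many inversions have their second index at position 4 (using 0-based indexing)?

4 such elements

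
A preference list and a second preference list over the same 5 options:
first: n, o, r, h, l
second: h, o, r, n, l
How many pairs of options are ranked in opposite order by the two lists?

There are 5 pairs.

Assign each item its position (1..5) in the first ordering, then rewrite the second ordering as that position sequence:
positions: n→1, o→2, r→3, h→4, l→5
second ordering as positions: [4, 2, 3, 1, 5]
Discordant pairs = inversions in this position sequence.
4: 2, 3, 1 → 3
2: 1 → 1
3: 1 → 1
1: 0
5: 0
Total: 3 + 1 + 1 + 0 + 0 = 5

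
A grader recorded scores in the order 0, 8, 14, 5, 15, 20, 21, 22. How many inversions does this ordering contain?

2

Count, for each position, how many later elements it exceeds:
0 → none → 0
8 → 5 → 1
14 → 5 → 1
5 → none → 0
15 → none → 0
20 → none → 0
21 → none → 0
22 → none → 0
Sum: 0 + 1 + 1 + 0 + 0 + 0 + 0 + 0 = 2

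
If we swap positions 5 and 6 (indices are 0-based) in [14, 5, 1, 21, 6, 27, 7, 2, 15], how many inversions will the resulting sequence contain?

Positions 5 and 6 hold 27 and 7; after swapping, the array is [14, 5, 1, 21, 6, 7, 27, 2, 15].
For each element, count later entries that are smaller:
14: 5
5: 2
1: 0
21: 4
6: 1
7: 1
27: 2
2: 0
15: 0
Sum: 5 + 2 + 0 + 4 + 1 + 1 + 2 + 0 + 0 = 15

15 inversions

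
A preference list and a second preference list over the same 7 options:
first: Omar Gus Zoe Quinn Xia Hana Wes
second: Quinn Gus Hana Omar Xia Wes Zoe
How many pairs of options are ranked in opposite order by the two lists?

Assign each item its position (1..7) in the first ordering, then rewrite the second ordering as that position sequence:
positions: Omar→1, Gus→2, Zoe→3, Quinn→4, Xia→5, Hana→6, Wes→7
second ordering as positions: [4, 2, 6, 1, 5, 7, 3]
Discordant pairs = inversions in this position sequence.
4: 2, 1, 3 → 3
2: 1 → 1
6: 1, 5, 3 → 3
1: 0
5: 3 → 1
7: 3 → 1
3: 0
Total: 3 + 1 + 3 + 0 + 1 + 1 + 0 = 9

9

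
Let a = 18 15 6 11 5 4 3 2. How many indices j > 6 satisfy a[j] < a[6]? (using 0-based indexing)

The element at index 6 is 3.
Elements after it: 2
Those smaller than 3: 2

1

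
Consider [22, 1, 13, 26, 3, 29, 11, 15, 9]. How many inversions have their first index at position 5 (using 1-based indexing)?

0

The element at index 5 is 3.
Elements after it: 29, 11, 15, 9
None of them are smaller than 3.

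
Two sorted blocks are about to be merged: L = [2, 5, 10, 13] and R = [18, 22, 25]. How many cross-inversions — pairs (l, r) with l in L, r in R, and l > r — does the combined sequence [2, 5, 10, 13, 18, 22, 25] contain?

0

Count, for every r in R, how many entries of L exceed r:
r = 18: none → 0
r = 22: none → 0
r = 25: none → 0
Cross-inversions: 0 + 0 + 0 = 0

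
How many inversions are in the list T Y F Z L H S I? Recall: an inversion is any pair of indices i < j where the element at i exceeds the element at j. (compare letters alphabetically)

17

Count, for each position, how many later elements it exceeds:
T: 5
Y: 5
F: 0
Z: 4
L: 2
H: 0
S: 1
I: 0
Sum: 5 + 5 + 0 + 4 + 2 + 0 + 1 + 0 = 17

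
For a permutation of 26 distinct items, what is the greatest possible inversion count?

The maximum occurs when the array is in strictly decreasing order: every one of the C(26, 2) pairs is inverted.
C(26, 2) = 26·25/2 = 325

325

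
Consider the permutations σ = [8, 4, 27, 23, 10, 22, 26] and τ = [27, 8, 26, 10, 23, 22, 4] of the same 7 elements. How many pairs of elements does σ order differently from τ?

Assign each item its position (1..7) in the first ordering, then rewrite the second ordering as that position sequence:
positions: 8→1, 4→2, 27→3, 23→4, 10→5, 22→6, 26→7
second ordering as positions: [3, 1, 7, 5, 4, 6, 2]
Discordant pairs = inversions in this position sequence.
3: 1, 2 → 2
1: 0
7: 5, 4, 6, 2 → 4
5: 4, 2 → 2
4: 2 → 1
6: 2 → 1
2: 0
Total: 2 + 0 + 4 + 2 + 1 + 1 + 0 = 10

Discordant pairs: 10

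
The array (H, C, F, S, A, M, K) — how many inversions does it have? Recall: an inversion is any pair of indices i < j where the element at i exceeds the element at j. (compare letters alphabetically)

There are 9 inversions.

Count, for each position, how many later elements it exceeds:
H → C, F, A → 3
C → A → 1
F → A → 1
S → A, M, K → 3
A → none → 0
M → K → 1
K → none → 0
Sum: 3 + 1 + 1 + 3 + 0 + 1 + 0 = 9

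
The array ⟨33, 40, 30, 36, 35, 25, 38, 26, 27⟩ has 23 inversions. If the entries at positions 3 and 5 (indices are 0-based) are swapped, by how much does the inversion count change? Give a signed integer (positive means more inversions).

-3

Positions 3 and 5 hold 36 and 25; after swapping, the array is [33, 40, 30, 25, 35, 36, 38, 26, 27].
For each element, count later entries that are smaller:
33 → 30, 25, 26, 27 → 4
40 → 30, 25, 35, 36, 38, 26, 27 → 7
30 → 25, 26, 27 → 3
25 → none → 0
35 → 26, 27 → 2
36 → 26, 27 → 2
38 → 26, 27 → 2
26 → none → 0
27 → none → 0
Sum: 4 + 7 + 3 + 0 + 2 + 2 + 2 + 0 + 0 = 20
Change: 20 − 23 = -3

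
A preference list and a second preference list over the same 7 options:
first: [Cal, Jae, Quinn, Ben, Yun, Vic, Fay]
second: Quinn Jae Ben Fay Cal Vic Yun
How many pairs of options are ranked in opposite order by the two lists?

There are 8 pairs.

Assign each item its position (1..7) in the first ordering, then rewrite the second ordering as that position sequence:
positions: Cal→1, Jae→2, Quinn→3, Ben→4, Yun→5, Vic→6, Fay→7
second ordering as positions: [3, 2, 4, 7, 1, 6, 5]
Discordant pairs = inversions in this position sequence.
3: 2, 1 → 2
2: 1 → 1
4: 1 → 1
7: 1, 6, 5 → 3
1: 0
6: 5 → 1
5: 0
Total: 2 + 1 + 1 + 3 + 0 + 1 + 0 = 8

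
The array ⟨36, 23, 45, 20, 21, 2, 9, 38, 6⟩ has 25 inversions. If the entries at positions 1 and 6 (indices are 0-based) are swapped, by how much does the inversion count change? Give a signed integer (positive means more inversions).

Positions 1 and 6 hold 23 and 9; after swapping, the array is [36, 9, 45, 20, 21, 2, 23, 38, 6].
For each element, count later entries that are smaller:
36 → 9, 20, 21, 2, 23, 6 → 6
9 → 2, 6 → 2
45 → 20, 21, 2, 23, 38, 6 → 6
20 → 2, 6 → 2
21 → 2, 6 → 2
2 → none → 0
23 → 6 → 1
38 → 6 → 1
6 → none → 0
Sum: 6 + 2 + 6 + 2 + 2 + 0 + 1 + 1 + 0 = 20
Change: 20 − 25 = -5

-5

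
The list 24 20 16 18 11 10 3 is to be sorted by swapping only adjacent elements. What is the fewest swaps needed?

20

Each adjacent swap fixes exactly one inversion, so the minimum swap count equals the number of inversions.
Count inversions — for each element, later elements that are smaller:
24: 20, 16, 18, 11, 10, 3 → 6
20: 16, 18, 11, 10, 3 → 5
16: 11, 10, 3 → 3
18: 11, 10, 3 → 3
11: 10, 3 → 2
10: 3 → 1
3: none → 0
Total inversions: 6 + 5 + 3 + 3 + 2 + 1 + 0 = 20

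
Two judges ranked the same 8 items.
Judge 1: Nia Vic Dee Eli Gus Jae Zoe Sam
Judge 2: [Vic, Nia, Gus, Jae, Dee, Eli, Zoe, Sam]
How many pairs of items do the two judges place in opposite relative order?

5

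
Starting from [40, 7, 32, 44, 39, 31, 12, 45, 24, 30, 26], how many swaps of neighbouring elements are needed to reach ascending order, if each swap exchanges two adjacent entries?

32 swaps

The minimum number of adjacent swaps to sort an array equals its inversion count, since every such swap removes exactly one inversion.
Count inversions — for each element, later elements that are smaller:
40: 7, 32, 39, 31, 12, 24, 30, 26 → 8
7: none → 0
32: 31, 12, 24, 30, 26 → 5
44: 39, 31, 12, 24, 30, 26 → 6
39: 31, 12, 24, 30, 26 → 5
31: 12, 24, 30, 26 → 4
12: none → 0
45: 24, 30, 26 → 3
24: none → 0
30: 26 → 1
26: none → 0
Total inversions: 8 + 0 + 5 + 6 + 5 + 4 + 0 + 3 + 0 + 1 + 0 = 32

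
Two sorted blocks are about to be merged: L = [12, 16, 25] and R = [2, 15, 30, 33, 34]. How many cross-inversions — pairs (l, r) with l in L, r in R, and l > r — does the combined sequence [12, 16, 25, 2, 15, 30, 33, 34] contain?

For each element r of the right run, count left-run elements greater than r:
r = 2: 12, 16, 25 → 3
r = 15: 16, 25 → 2
r = 30: none → 0
r = 33: none → 0
r = 34: none → 0
Cross-inversions: 3 + 2 + 0 + 0 + 0 = 5

5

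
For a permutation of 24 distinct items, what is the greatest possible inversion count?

Inversions: 276

A reversed (strictly descending) arrangement makes every pair an inversion, giving C(24, 2) inversions.
C(24, 2) = 24·23/2 = 276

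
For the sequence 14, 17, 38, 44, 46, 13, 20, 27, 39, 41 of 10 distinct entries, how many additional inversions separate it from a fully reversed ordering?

30 inversions short

Maximum inversions for 10 distinct elements is C(10, 2) = 10·9/2 = 45.
Current inversions — for each element, count later smaller elements:
14: 1
17: 1
38: 3
44: 5
46: 5
13: 0
20: 0
27: 0
39: 0
41: 0
Current total: 1 + 1 + 3 + 5 + 5 + 0 + 0 + 0 + 0 + 0 = 15
Shortfall: 45 − 15 = 30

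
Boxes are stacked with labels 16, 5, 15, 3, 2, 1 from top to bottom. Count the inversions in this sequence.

Sweep left to right; for each value list the smaller values that follow it:
16 → 5, 15, 3, 2, 1 → 5
5 → 3, 2, 1 → 3
15 → 3, 2, 1 → 3
3 → 2, 1 → 2
2 → 1 → 1
1 → none → 0
Sum: 5 + 3 + 3 + 2 + 1 + 0 = 14

14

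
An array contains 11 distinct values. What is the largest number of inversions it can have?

Inversions: 55

A reversed (strictly descending) arrangement makes every pair an inversion, giving C(11, 2) inversions.
C(11, 2) = 11·10/2 = 55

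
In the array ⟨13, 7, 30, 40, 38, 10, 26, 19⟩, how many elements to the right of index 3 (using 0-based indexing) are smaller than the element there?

4 such elements

The element at index 3 is 40.
Elements after it: 38, 10, 26, 19
Those smaller than 40: 38, 10, 26, 19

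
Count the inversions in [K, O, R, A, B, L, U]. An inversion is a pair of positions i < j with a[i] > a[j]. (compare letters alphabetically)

8 inversions

Element-by-element contributions:
K → A, B → 2
O → A, B, L → 3
R → A, B, L → 3
A → none → 0
B → none → 0
L → none → 0
U → none → 0
Sum: 2 + 3 + 3 + 0 + 0 + 0 + 0 = 8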